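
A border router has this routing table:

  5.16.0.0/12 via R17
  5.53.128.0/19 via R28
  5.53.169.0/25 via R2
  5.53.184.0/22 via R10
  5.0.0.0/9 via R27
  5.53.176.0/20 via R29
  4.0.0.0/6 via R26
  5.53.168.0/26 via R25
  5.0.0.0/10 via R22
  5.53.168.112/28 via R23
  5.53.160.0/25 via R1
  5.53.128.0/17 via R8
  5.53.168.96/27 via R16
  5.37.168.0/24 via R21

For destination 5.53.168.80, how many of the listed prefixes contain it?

4

Prefixes containing 5.53.168.80:
  4.0.0.0/6 (4.0.0.0 - 7.255.255.255)
  5.0.0.0/9 (5.0.0.0 - 5.127.255.255)
  5.0.0.0/10 (5.0.0.0 - 5.63.255.255)
  5.53.128.0/17 (5.53.128.0 - 5.53.255.255)
Total matching entries: 4.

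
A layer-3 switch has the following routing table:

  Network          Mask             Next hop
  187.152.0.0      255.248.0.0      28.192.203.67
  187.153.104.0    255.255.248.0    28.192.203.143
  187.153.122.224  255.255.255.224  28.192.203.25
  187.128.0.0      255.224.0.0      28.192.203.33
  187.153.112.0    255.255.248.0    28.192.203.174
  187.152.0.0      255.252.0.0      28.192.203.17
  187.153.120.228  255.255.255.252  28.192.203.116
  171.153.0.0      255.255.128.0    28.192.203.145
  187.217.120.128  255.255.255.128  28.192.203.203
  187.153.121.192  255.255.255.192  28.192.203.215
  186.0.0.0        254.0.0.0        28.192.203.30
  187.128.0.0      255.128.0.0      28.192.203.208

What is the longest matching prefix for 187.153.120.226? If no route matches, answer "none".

187.152.0.0/14

Entries matching 187.153.120.226:
  186.0.0.0/7 (186.0.0.0 - 187.255.255.255)
  187.128.0.0/9 (187.128.0.0 - 187.255.255.255)
  187.128.0.0/11 (187.128.0.0 - 187.159.255.255)
  187.152.0.0/13 (187.152.0.0 - 187.159.255.255)
  187.152.0.0/14 (187.152.0.0 - 187.155.255.255)
Most specific is 187.152.0.0/14.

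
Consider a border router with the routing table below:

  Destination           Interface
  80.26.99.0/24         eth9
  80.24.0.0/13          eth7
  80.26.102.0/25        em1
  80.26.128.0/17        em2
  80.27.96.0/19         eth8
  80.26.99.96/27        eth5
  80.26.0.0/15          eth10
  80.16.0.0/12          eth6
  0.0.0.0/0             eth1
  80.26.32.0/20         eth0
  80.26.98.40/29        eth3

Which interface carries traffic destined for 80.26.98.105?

eth10

Routes whose prefix contains 80.26.98.105:
  0.0.0.0/0 (default, matches everything) -> eth1
  80.16.0.0/12 (80.16.0.0 - 80.31.255.255) -> eth6
  80.24.0.0/13 (80.24.0.0 - 80.31.255.255) -> eth7
  80.26.0.0/15 (80.26.0.0 - 80.27.255.255) -> eth10
More-specific entries that do NOT match:
  80.26.98.40/29 (80.26.98.40 - 80.26.98.47) does not contain 80.26.98.105
  80.26.99.96/27 (80.26.99.96 - 80.26.99.127) does not contain 80.26.98.105
  80.26.102.0/25 (80.26.102.0 - 80.26.102.127) does not contain 80.26.98.105
  80.26.99.0/24 (80.26.99.0 - 80.26.99.255) does not contain 80.26.98.105
  80.26.32.0/20 (80.26.32.0 - 80.26.47.255) does not contain 80.26.98.105
  80.27.96.0/19 (80.27.96.0 - 80.27.127.255) does not contain 80.26.98.105
  80.26.128.0/17 (80.26.128.0 - 80.26.255.255) does not contain 80.26.98.105
Longest matching prefix is /15 -> interface eth10.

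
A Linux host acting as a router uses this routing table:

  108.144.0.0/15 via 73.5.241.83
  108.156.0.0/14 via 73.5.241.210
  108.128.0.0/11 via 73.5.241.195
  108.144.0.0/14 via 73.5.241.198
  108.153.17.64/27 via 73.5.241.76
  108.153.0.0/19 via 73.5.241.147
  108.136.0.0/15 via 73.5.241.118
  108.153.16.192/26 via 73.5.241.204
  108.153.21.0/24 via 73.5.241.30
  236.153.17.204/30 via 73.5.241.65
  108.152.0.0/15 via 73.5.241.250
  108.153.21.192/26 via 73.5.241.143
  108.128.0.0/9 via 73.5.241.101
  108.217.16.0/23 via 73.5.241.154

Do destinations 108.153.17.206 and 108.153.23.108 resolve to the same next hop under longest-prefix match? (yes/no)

108.153.17.206: longest match 108.153.0.0/19 -> 73.5.241.147
108.153.23.108: longest match 108.153.0.0/19 -> 73.5.241.147

yes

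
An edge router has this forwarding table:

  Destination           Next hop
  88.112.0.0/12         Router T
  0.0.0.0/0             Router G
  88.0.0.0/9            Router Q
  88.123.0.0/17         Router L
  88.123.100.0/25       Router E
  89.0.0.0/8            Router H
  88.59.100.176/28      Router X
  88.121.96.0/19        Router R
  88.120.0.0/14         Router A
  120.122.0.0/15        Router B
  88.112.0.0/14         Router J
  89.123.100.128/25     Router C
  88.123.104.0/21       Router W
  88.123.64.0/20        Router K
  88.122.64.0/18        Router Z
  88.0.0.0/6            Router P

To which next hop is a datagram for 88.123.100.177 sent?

Routes whose prefix contains 88.123.100.177:
  0.0.0.0/0 (default, matches everything) -> Router G
  88.0.0.0/6 (88.0.0.0 - 91.255.255.255) -> Router P
  88.0.0.0/9 (88.0.0.0 - 88.127.255.255) -> Router Q
  88.112.0.0/12 (88.112.0.0 - 88.127.255.255) -> Router T
  88.120.0.0/14 (88.120.0.0 - 88.123.255.255) -> Router A
  88.123.0.0/17 (88.123.0.0 - 88.123.127.255) -> Router L
More-specific entries that do NOT match:
  88.59.100.176/28 (88.59.100.176 - 88.59.100.191) does not contain 88.123.100.177
  88.123.100.0/25 (88.123.100.0 - 88.123.100.127) does not contain 88.123.100.177
  89.123.100.128/25 (89.123.100.128 - 89.123.100.255) does not contain 88.123.100.177
  88.123.104.0/21 (88.123.104.0 - 88.123.111.255) does not contain 88.123.100.177
  88.123.64.0/20 (88.123.64.0 - 88.123.79.255) does not contain 88.123.100.177
  88.121.96.0/19 (88.121.96.0 - 88.121.127.255) does not contain 88.123.100.177
  88.122.64.0/18 (88.122.64.0 - 88.122.127.255) does not contain 88.123.100.177
Longest matching prefix is /17 -> next hop Router L.

Router L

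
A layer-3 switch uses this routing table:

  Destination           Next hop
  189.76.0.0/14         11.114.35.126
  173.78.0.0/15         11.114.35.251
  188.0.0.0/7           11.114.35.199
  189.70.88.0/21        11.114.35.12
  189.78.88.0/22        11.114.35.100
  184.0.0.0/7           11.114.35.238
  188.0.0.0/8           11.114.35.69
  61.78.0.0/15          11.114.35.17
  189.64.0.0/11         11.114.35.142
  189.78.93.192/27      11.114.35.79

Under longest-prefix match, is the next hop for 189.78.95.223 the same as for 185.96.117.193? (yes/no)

no

189.78.95.223: longest match 189.76.0.0/14 -> 11.114.35.126
185.96.117.193: longest match 184.0.0.0/7 -> 11.114.35.238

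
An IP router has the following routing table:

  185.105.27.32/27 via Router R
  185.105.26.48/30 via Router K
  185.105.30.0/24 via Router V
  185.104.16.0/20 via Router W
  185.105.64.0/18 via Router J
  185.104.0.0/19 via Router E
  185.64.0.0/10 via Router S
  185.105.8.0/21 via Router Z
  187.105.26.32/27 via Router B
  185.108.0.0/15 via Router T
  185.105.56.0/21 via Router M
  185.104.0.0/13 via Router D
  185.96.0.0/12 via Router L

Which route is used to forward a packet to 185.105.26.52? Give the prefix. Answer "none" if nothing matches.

185.104.0.0/13

Entries matching 185.105.26.52:
  185.64.0.0/10 (185.64.0.0 - 185.127.255.255)
  185.96.0.0/12 (185.96.0.0 - 185.111.255.255)
  185.104.0.0/13 (185.104.0.0 - 185.111.255.255)
Most specific is 185.104.0.0/13.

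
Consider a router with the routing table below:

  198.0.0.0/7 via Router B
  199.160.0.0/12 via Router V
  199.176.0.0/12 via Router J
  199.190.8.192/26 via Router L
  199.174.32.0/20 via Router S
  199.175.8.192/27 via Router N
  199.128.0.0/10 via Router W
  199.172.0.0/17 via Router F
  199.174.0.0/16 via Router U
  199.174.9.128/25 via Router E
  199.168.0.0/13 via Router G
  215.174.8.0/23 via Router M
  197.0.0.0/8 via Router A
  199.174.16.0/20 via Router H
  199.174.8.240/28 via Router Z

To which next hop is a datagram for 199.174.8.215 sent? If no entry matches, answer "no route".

Router U

Routes whose prefix contains 199.174.8.215:
  198.0.0.0/7 (198.0.0.0 - 199.255.255.255) -> Router B
  199.128.0.0/10 (199.128.0.0 - 199.191.255.255) -> Router W
  199.160.0.0/12 (199.160.0.0 - 199.175.255.255) -> Router V
  199.168.0.0/13 (199.168.0.0 - 199.175.255.255) -> Router G
  199.174.0.0/16 (199.174.0.0 - 199.174.255.255) -> Router U
More-specific entries that do NOT match:
  199.174.8.240/28 (199.174.8.240 - 199.174.8.255) does not contain 199.174.8.215
  199.175.8.192/27 (199.175.8.192 - 199.175.8.223) does not contain 199.174.8.215
  199.190.8.192/26 (199.190.8.192 - 199.190.8.255) does not contain 199.174.8.215
  199.174.9.128/25 (199.174.9.128 - 199.174.9.255) does not contain 199.174.8.215
  215.174.8.0/23 (215.174.8.0 - 215.174.9.255) does not contain 199.174.8.215
  199.174.32.0/20 (199.174.32.0 - 199.174.47.255) does not contain 199.174.8.215
  199.174.16.0/20 (199.174.16.0 - 199.174.31.255) does not contain 199.174.8.215
  199.172.0.0/17 (199.172.0.0 - 199.172.127.255) does not contain 199.174.8.215
Longest matching prefix is /16 -> next hop Router U.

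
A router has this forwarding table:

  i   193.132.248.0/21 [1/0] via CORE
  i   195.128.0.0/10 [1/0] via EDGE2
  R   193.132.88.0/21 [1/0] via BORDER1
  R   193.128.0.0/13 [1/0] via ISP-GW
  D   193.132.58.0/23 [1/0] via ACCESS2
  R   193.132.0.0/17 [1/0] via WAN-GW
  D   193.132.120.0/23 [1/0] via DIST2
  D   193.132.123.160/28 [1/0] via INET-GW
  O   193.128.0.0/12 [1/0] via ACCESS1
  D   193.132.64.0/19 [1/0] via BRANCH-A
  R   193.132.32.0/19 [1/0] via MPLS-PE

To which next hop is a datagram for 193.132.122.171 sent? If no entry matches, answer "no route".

WAN-GW

Routes whose prefix contains 193.132.122.171:
  193.128.0.0/12 (193.128.0.0 - 193.143.255.255) -> ACCESS1
  193.128.0.0/13 (193.128.0.0 - 193.135.255.255) -> ISP-GW
  193.132.0.0/17 (193.132.0.0 - 193.132.127.255) -> WAN-GW
More-specific entries that do NOT match:
  193.132.123.160/28 (193.132.123.160 - 193.132.123.175) does not contain 193.132.122.171
  193.132.58.0/23 (193.132.58.0 - 193.132.59.255) does not contain 193.132.122.171
  193.132.120.0/23 (193.132.120.0 - 193.132.121.255) does not contain 193.132.122.171
  193.132.248.0/21 (193.132.248.0 - 193.132.255.255) does not contain 193.132.122.171
  193.132.88.0/21 (193.132.88.0 - 193.132.95.255) does not contain 193.132.122.171
  193.132.64.0/19 (193.132.64.0 - 193.132.95.255) does not contain 193.132.122.171
  193.132.32.0/19 (193.132.32.0 - 193.132.63.255) does not contain 193.132.122.171
Longest matching prefix is /17 -> next hop WAN-GW.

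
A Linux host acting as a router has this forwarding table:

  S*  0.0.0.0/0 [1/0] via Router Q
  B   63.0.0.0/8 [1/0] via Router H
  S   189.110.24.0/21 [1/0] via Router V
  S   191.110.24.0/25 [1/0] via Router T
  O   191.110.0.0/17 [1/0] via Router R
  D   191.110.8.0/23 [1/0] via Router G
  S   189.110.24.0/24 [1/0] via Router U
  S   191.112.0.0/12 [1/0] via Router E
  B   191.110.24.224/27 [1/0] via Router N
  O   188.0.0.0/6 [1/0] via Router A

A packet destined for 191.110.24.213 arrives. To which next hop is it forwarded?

Router R

Routes whose prefix contains 191.110.24.213:
  0.0.0.0/0 (default, matches everything) -> Router Q
  188.0.0.0/6 (188.0.0.0 - 191.255.255.255) -> Router A
  191.110.0.0/17 (191.110.0.0 - 191.110.127.255) -> Router R
More-specific entries that do NOT match:
  191.110.24.224/27 (191.110.24.224 - 191.110.24.255) does not contain 191.110.24.213
  191.110.24.0/25 (191.110.24.0 - 191.110.24.127) does not contain 191.110.24.213
  189.110.24.0/24 (189.110.24.0 - 189.110.24.255) does not contain 191.110.24.213
  191.110.8.0/23 (191.110.8.0 - 191.110.9.255) does not contain 191.110.24.213
  189.110.24.0/21 (189.110.24.0 - 189.110.31.255) does not contain 191.110.24.213
Longest matching prefix is /17 -> next hop Router R.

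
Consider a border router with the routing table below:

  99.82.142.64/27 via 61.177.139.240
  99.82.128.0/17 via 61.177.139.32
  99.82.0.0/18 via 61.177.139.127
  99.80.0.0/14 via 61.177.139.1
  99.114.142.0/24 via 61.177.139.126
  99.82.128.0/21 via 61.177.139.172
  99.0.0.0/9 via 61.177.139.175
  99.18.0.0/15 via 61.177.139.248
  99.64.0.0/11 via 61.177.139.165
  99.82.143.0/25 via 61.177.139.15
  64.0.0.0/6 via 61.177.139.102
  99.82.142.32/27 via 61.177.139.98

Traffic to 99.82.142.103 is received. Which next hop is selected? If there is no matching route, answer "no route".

Routes whose prefix contains 99.82.142.103:
  99.0.0.0/9 (99.0.0.0 - 99.127.255.255) -> 61.177.139.175
  99.64.0.0/11 (99.64.0.0 - 99.95.255.255) -> 61.177.139.165
  99.80.0.0/14 (99.80.0.0 - 99.83.255.255) -> 61.177.139.1
  99.82.128.0/17 (99.82.128.0 - 99.82.255.255) -> 61.177.139.32
More-specific entries that do NOT match:
  99.82.142.64/27 (99.82.142.64 - 99.82.142.95) does not contain 99.82.142.103
  99.82.142.32/27 (99.82.142.32 - 99.82.142.63) does not contain 99.82.142.103
  99.82.143.0/25 (99.82.143.0 - 99.82.143.127) does not contain 99.82.142.103
  99.114.142.0/24 (99.114.142.0 - 99.114.142.255) does not contain 99.82.142.103
  99.82.128.0/21 (99.82.128.0 - 99.82.135.255) does not contain 99.82.142.103
  99.82.0.0/18 (99.82.0.0 - 99.82.63.255) does not contain 99.82.142.103
Longest matching prefix is /17 -> next hop 61.177.139.32.

61.177.139.32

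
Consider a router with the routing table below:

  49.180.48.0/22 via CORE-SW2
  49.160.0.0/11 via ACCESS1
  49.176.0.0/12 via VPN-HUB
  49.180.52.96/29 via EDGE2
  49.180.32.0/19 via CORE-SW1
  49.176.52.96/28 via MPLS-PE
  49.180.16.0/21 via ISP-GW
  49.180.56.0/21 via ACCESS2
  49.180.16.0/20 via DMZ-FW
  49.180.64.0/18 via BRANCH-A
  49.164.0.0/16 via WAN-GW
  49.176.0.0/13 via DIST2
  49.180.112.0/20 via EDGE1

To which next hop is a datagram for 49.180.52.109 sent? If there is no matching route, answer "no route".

Routes whose prefix contains 49.180.52.109:
  49.160.0.0/11 (49.160.0.0 - 49.191.255.255) -> ACCESS1
  49.176.0.0/12 (49.176.0.0 - 49.191.255.255) -> VPN-HUB
  49.176.0.0/13 (49.176.0.0 - 49.183.255.255) -> DIST2
  49.180.32.0/19 (49.180.32.0 - 49.180.63.255) -> CORE-SW1
More-specific entries that do NOT match:
  49.180.52.96/29 (49.180.52.96 - 49.180.52.103) does not contain 49.180.52.109
  49.176.52.96/28 (49.176.52.96 - 49.176.52.111) does not contain 49.180.52.109
  49.180.48.0/22 (49.180.48.0 - 49.180.51.255) does not contain 49.180.52.109
  49.180.16.0/21 (49.180.16.0 - 49.180.23.255) does not contain 49.180.52.109
  49.180.56.0/21 (49.180.56.0 - 49.180.63.255) does not contain 49.180.52.109
  49.180.16.0/20 (49.180.16.0 - 49.180.31.255) does not contain 49.180.52.109
  49.180.112.0/20 (49.180.112.0 - 49.180.127.255) does not contain 49.180.52.109
Longest matching prefix is /19 -> next hop CORE-SW1.

CORE-SW1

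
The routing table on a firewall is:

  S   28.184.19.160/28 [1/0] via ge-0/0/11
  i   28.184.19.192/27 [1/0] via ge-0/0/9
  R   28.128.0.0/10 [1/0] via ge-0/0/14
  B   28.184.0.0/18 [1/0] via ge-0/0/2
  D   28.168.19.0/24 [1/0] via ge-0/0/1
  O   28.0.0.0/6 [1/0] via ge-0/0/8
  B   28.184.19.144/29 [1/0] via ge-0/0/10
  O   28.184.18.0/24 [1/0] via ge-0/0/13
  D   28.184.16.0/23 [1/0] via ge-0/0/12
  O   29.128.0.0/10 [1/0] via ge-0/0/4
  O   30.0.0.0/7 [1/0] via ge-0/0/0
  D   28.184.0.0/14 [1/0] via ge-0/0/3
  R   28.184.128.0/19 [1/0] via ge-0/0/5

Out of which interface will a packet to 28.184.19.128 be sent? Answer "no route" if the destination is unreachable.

ge-0/0/2

Routes whose prefix contains 28.184.19.128:
  28.0.0.0/6 (28.0.0.0 - 31.255.255.255) -> ge-0/0/8
  28.128.0.0/10 (28.128.0.0 - 28.191.255.255) -> ge-0/0/14
  28.184.0.0/14 (28.184.0.0 - 28.187.255.255) -> ge-0/0/3
  28.184.0.0/18 (28.184.0.0 - 28.184.63.255) -> ge-0/0/2
More-specific entries that do NOT match:
  28.184.19.144/29 (28.184.19.144 - 28.184.19.151) does not contain 28.184.19.128
  28.184.19.160/28 (28.184.19.160 - 28.184.19.175) does not contain 28.184.19.128
  28.184.19.192/27 (28.184.19.192 - 28.184.19.223) does not contain 28.184.19.128
  28.168.19.0/24 (28.168.19.0 - 28.168.19.255) does not contain 28.184.19.128
  28.184.18.0/24 (28.184.18.0 - 28.184.18.255) does not contain 28.184.19.128
  28.184.16.0/23 (28.184.16.0 - 28.184.17.255) does not contain 28.184.19.128
  28.184.128.0/19 (28.184.128.0 - 28.184.159.255) does not contain 28.184.19.128
Longest matching prefix is /18 -> interface ge-0/0/2.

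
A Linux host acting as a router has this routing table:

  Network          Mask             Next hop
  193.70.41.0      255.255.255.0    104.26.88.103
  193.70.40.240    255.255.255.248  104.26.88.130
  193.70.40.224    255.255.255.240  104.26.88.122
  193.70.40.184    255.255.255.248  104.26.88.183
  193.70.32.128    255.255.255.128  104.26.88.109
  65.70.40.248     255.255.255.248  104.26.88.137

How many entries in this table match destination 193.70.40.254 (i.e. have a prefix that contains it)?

0

No listed prefix contains 193.70.40.254.
Total matching entries: 0.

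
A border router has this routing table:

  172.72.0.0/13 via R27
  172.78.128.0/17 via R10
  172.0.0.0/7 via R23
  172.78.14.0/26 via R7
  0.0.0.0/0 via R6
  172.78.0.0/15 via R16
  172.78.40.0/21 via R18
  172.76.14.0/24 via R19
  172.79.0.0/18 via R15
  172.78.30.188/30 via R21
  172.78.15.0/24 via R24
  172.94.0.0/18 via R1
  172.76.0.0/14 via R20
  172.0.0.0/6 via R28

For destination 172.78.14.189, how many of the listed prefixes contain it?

Prefixes containing 172.78.14.189:
  0.0.0.0/0 (default, matches everything)
  172.0.0.0/6 (172.0.0.0 - 175.255.255.255)
  172.0.0.0/7 (172.0.0.0 - 173.255.255.255)
  172.72.0.0/13 (172.72.0.0 - 172.79.255.255)
  172.76.0.0/14 (172.76.0.0 - 172.79.255.255)
  172.78.0.0/15 (172.78.0.0 - 172.79.255.255)
Total matching entries: 6.

6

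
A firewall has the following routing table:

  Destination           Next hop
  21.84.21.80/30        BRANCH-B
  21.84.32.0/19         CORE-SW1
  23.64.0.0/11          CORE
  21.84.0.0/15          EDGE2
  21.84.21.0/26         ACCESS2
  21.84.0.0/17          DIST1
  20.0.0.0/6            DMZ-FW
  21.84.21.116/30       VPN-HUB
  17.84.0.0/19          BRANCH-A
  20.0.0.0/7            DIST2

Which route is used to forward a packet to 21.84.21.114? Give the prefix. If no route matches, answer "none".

Entries matching 21.84.21.114:
  20.0.0.0/6 (20.0.0.0 - 23.255.255.255)
  20.0.0.0/7 (20.0.0.0 - 21.255.255.255)
  21.84.0.0/15 (21.84.0.0 - 21.85.255.255)
  21.84.0.0/17 (21.84.0.0 - 21.84.127.255)
Most specific is 21.84.0.0/17.

21.84.0.0/17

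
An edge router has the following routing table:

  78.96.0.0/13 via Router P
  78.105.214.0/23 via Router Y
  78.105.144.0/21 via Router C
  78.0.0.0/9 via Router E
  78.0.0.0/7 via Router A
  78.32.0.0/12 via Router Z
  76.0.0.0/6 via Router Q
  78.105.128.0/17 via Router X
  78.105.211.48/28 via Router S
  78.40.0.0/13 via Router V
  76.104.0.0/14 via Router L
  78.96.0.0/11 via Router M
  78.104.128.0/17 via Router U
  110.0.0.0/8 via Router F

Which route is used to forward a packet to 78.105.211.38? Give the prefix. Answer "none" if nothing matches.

78.105.128.0/17

Entries matching 78.105.211.38:
  76.0.0.0/6 (76.0.0.0 - 79.255.255.255)
  78.0.0.0/7 (78.0.0.0 - 79.255.255.255)
  78.0.0.0/9 (78.0.0.0 - 78.127.255.255)
  78.96.0.0/11 (78.96.0.0 - 78.127.255.255)
  78.105.128.0/17 (78.105.128.0 - 78.105.255.255)
Most specific is 78.105.128.0/17.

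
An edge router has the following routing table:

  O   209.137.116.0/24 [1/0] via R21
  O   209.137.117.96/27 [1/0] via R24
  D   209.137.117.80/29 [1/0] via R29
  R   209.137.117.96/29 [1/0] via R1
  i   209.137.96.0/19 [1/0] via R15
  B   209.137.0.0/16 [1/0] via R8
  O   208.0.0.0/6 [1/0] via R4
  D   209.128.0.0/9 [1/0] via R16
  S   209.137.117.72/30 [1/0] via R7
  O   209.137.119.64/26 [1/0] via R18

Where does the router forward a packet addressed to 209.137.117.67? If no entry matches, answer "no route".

R15

Routes whose prefix contains 209.137.117.67:
  208.0.0.0/6 (208.0.0.0 - 211.255.255.255) -> R4
  209.128.0.0/9 (209.128.0.0 - 209.255.255.255) -> R16
  209.137.0.0/16 (209.137.0.0 - 209.137.255.255) -> R8
  209.137.96.0/19 (209.137.96.0 - 209.137.127.255) -> R15
More-specific entries that do NOT match:
  209.137.117.72/30 (209.137.117.72 - 209.137.117.75) does not contain 209.137.117.67
  209.137.117.80/29 (209.137.117.80 - 209.137.117.87) does not contain 209.137.117.67
  209.137.117.96/29 (209.137.117.96 - 209.137.117.103) does not contain 209.137.117.67
  209.137.117.96/27 (209.137.117.96 - 209.137.117.127) does not contain 209.137.117.67
  209.137.119.64/26 (209.137.119.64 - 209.137.119.127) does not contain 209.137.117.67
  209.137.116.0/24 (209.137.116.0 - 209.137.116.255) does not contain 209.137.117.67
Longest matching prefix is /19 -> next hop R15.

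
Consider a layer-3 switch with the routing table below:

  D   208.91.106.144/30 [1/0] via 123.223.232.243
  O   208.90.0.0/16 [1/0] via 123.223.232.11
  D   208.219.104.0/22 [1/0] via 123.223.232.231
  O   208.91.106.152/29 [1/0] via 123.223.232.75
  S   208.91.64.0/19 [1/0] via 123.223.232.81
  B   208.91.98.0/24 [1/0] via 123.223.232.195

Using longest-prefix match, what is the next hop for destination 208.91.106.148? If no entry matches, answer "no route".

no route

No entry's prefix contains 208.91.106.148; there is no default route.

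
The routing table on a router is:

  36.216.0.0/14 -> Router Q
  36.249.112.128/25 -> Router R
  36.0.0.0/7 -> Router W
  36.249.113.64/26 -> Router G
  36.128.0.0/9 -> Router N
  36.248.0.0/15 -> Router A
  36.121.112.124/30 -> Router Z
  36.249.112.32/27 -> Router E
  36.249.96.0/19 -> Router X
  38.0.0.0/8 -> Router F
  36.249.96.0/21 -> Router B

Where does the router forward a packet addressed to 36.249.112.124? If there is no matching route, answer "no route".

Routes whose prefix contains 36.249.112.124:
  36.0.0.0/7 (36.0.0.0 - 37.255.255.255) -> Router W
  36.128.0.0/9 (36.128.0.0 - 36.255.255.255) -> Router N
  36.248.0.0/15 (36.248.0.0 - 36.249.255.255) -> Router A
  36.249.96.0/19 (36.249.96.0 - 36.249.127.255) -> Router X
More-specific entries that do NOT match:
  36.121.112.124/30 (36.121.112.124 - 36.121.112.127) does not contain 36.249.112.124
  36.249.112.32/27 (36.249.112.32 - 36.249.112.63) does not contain 36.249.112.124
  36.249.113.64/26 (36.249.113.64 - 36.249.113.127) does not contain 36.249.112.124
  36.249.112.128/25 (36.249.112.128 - 36.249.112.255) does not contain 36.249.112.124
  36.249.96.0/21 (36.249.96.0 - 36.249.103.255) does not contain 36.249.112.124
Longest matching prefix is /19 -> next hop Router X.

Router X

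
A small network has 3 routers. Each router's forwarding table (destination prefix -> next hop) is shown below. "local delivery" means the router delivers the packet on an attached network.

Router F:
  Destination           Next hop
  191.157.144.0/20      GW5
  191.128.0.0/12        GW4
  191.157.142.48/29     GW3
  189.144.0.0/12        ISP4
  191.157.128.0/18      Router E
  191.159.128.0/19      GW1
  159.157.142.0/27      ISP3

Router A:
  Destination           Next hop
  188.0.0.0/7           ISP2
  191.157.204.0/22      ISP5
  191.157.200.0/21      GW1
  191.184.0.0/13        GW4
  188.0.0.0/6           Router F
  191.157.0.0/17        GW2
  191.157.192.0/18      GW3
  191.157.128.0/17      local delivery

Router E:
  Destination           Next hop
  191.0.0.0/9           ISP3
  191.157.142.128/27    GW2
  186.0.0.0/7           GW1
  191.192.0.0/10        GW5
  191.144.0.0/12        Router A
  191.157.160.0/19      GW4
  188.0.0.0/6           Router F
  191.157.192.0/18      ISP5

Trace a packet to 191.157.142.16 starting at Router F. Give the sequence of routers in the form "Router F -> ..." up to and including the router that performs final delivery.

Router F -> Router E -> Router A

At Router F: longest match for 191.157.142.16 is 191.157.128.0/18 -> Router E
At Router E: longest match for 191.157.142.16 is 191.144.0.0/12 -> Router A
At Router A: longest match for 191.157.142.16 is 191.157.128.0/17 -> local delivery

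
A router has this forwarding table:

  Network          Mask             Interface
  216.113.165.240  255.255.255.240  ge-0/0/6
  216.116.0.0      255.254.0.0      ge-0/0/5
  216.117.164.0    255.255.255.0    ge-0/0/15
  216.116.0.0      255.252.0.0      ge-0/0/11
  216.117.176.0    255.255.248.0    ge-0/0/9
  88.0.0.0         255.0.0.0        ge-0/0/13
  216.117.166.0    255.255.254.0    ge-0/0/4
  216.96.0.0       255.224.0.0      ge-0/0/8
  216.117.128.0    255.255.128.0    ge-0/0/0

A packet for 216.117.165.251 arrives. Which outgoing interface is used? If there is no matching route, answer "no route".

Routes whose prefix contains 216.117.165.251:
  216.96.0.0/11 (216.96.0.0 - 216.127.255.255) -> ge-0/0/8
  216.116.0.0/14 (216.116.0.0 - 216.119.255.255) -> ge-0/0/11
  216.116.0.0/15 (216.116.0.0 - 216.117.255.255) -> ge-0/0/5
  216.117.128.0/17 (216.117.128.0 - 216.117.255.255) -> ge-0/0/0
More-specific entries that do NOT match:
  216.113.165.240/28 (216.113.165.240 - 216.113.165.255) does not contain 216.117.165.251
  216.117.164.0/24 (216.117.164.0 - 216.117.164.255) does not contain 216.117.165.251
  216.117.166.0/23 (216.117.166.0 - 216.117.167.255) does not contain 216.117.165.251
  216.117.176.0/21 (216.117.176.0 - 216.117.183.255) does not contain 216.117.165.251
Longest matching prefix is /17 -> interface ge-0/0/0.

ge-0/0/0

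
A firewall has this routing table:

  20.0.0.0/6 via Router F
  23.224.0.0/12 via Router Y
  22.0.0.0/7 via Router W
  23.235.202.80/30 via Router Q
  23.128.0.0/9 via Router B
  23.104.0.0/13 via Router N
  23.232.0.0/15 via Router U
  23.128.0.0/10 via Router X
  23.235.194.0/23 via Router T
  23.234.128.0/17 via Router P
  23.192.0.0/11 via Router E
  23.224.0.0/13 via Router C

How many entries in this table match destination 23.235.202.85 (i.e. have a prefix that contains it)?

Prefixes containing 23.235.202.85:
  20.0.0.0/6 (20.0.0.0 - 23.255.255.255)
  22.0.0.0/7 (22.0.0.0 - 23.255.255.255)
  23.128.0.0/9 (23.128.0.0 - 23.255.255.255)
  23.224.0.0/12 (23.224.0.0 - 23.239.255.255)
Total matching entries: 4.

4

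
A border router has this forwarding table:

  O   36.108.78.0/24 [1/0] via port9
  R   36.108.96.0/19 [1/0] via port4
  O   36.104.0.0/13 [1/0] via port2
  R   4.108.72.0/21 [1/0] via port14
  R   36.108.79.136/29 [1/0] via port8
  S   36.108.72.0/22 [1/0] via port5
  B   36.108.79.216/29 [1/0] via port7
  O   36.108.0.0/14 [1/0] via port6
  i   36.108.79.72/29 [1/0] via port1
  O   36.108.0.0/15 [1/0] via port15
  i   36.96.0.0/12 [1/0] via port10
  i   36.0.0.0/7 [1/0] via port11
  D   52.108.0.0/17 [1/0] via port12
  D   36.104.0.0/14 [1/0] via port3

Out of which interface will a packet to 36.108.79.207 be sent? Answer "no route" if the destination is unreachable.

port15

Routes whose prefix contains 36.108.79.207:
  36.0.0.0/7 (36.0.0.0 - 37.255.255.255) -> port11
  36.96.0.0/12 (36.96.0.0 - 36.111.255.255) -> port10
  36.104.0.0/13 (36.104.0.0 - 36.111.255.255) -> port2
  36.108.0.0/14 (36.108.0.0 - 36.111.255.255) -> port6
  36.108.0.0/15 (36.108.0.0 - 36.109.255.255) -> port15
More-specific entries that do NOT match:
  36.108.79.136/29 (36.108.79.136 - 36.108.79.143) does not contain 36.108.79.207
  36.108.79.216/29 (36.108.79.216 - 36.108.79.223) does not contain 36.108.79.207
  36.108.79.72/29 (36.108.79.72 - 36.108.79.79) does not contain 36.108.79.207
  36.108.78.0/24 (36.108.78.0 - 36.108.78.255) does not contain 36.108.79.207
  36.108.72.0/22 (36.108.72.0 - 36.108.75.255) does not contain 36.108.79.207
  4.108.72.0/21 (4.108.72.0 - 4.108.79.255) does not contain 36.108.79.207
  36.108.96.0/19 (36.108.96.0 - 36.108.127.255) does not contain 36.108.79.207
  52.108.0.0/17 (52.108.0.0 - 52.108.127.255) does not contain 36.108.79.207
Longest matching prefix is /15 -> interface port15.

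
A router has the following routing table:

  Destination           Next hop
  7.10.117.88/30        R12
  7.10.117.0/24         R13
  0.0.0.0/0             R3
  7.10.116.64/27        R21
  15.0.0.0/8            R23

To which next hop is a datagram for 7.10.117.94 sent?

R13

Routes whose prefix contains 7.10.117.94:
  0.0.0.0/0 (default, matches everything) -> R3
  7.10.117.0/24 (7.10.117.0 - 7.10.117.255) -> R13
More-specific entries that do NOT match:
  7.10.117.88/30 (7.10.117.88 - 7.10.117.91) does not contain 7.10.117.94
  7.10.116.64/27 (7.10.116.64 - 7.10.116.95) does not contain 7.10.117.94
Longest matching prefix is /24 -> next hop R13.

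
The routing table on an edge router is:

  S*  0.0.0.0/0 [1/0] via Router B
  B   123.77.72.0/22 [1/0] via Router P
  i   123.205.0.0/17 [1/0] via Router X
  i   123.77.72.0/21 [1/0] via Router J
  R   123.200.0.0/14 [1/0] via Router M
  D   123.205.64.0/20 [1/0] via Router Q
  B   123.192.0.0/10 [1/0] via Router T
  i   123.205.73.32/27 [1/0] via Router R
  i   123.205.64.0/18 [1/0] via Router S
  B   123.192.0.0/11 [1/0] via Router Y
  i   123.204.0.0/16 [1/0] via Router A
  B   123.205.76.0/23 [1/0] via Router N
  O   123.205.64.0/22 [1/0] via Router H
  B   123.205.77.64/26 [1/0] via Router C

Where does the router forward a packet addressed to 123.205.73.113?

Router Q

Routes whose prefix contains 123.205.73.113:
  0.0.0.0/0 (default, matches everything) -> Router B
  123.192.0.0/10 (123.192.0.0 - 123.255.255.255) -> Router T
  123.192.0.0/11 (123.192.0.0 - 123.223.255.255) -> Router Y
  123.205.0.0/17 (123.205.0.0 - 123.205.127.255) -> Router X
  123.205.64.0/18 (123.205.64.0 - 123.205.127.255) -> Router S
  123.205.64.0/20 (123.205.64.0 - 123.205.79.255) -> Router Q
More-specific entries that do NOT match:
  123.205.73.32/27 (123.205.73.32 - 123.205.73.63) does not contain 123.205.73.113
  123.205.77.64/26 (123.205.77.64 - 123.205.77.127) does not contain 123.205.73.113
  123.205.76.0/23 (123.205.76.0 - 123.205.77.255) does not contain 123.205.73.113
  123.77.72.0/22 (123.77.72.0 - 123.77.75.255) does not contain 123.205.73.113
  123.205.64.0/22 (123.205.64.0 - 123.205.67.255) does not contain 123.205.73.113
  123.77.72.0/21 (123.77.72.0 - 123.77.79.255) does not contain 123.205.73.113
Longest matching prefix is /20 -> next hop Router Q.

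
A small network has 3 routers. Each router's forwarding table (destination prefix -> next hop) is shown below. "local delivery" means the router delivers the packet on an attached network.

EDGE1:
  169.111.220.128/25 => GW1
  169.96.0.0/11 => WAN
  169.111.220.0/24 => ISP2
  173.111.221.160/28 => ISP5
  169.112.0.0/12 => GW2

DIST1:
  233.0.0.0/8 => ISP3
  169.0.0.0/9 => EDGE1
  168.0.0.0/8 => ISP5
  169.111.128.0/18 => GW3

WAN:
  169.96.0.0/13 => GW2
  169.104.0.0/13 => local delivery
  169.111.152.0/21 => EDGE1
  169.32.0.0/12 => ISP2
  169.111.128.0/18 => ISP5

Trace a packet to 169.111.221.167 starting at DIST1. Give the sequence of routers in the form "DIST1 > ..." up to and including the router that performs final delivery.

DIST1 > EDGE1 > WAN

At DIST1: longest match for 169.111.221.167 is 169.0.0.0/9 -> EDGE1
At EDGE1: longest match for 169.111.221.167 is 169.96.0.0/11 -> WAN
At WAN: longest match for 169.111.221.167 is 169.104.0.0/13 -> local delivery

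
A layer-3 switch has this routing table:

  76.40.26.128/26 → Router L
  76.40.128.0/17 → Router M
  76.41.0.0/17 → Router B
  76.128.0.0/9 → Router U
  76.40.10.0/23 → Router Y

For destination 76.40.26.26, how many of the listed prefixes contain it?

No listed prefix contains 76.40.26.26.
Total matching entries: 0.

0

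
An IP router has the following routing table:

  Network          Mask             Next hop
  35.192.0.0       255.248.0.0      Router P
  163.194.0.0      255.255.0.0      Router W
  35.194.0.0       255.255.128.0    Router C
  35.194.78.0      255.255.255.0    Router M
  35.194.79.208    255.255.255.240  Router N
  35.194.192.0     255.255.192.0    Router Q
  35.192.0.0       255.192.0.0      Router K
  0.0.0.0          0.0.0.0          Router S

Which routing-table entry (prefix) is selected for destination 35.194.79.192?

Entries matching 35.194.79.192:
  0.0.0.0/0 (default, matches everything)
  35.192.0.0/10 (35.192.0.0 - 35.255.255.255)
  35.192.0.0/13 (35.192.0.0 - 35.199.255.255)
  35.194.0.0/17 (35.194.0.0 - 35.194.127.255)
Most specific is 35.194.0.0/17.

35.194.0.0/17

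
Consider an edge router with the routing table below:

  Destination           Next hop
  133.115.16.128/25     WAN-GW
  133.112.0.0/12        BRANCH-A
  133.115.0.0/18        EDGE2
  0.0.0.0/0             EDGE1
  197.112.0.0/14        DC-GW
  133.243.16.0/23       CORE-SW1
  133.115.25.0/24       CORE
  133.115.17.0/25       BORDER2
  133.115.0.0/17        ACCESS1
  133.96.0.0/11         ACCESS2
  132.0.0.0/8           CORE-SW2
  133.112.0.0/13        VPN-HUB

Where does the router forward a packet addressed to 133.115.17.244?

EDGE2

Routes whose prefix contains 133.115.17.244:
  0.0.0.0/0 (default, matches everything) -> EDGE1
  133.96.0.0/11 (133.96.0.0 - 133.127.255.255) -> ACCESS2
  133.112.0.0/12 (133.112.0.0 - 133.127.255.255) -> BRANCH-A
  133.112.0.0/13 (133.112.0.0 - 133.119.255.255) -> VPN-HUB
  133.115.0.0/17 (133.115.0.0 - 133.115.127.255) -> ACCESS1
  133.115.0.0/18 (133.115.0.0 - 133.115.63.255) -> EDGE2
More-specific entries that do NOT match:
  133.115.16.128/25 (133.115.16.128 - 133.115.16.255) does not contain 133.115.17.244
  133.115.17.0/25 (133.115.17.0 - 133.115.17.127) does not contain 133.115.17.244
  133.115.25.0/24 (133.115.25.0 - 133.115.25.255) does not contain 133.115.17.244
  133.243.16.0/23 (133.243.16.0 - 133.243.17.255) does not contain 133.115.17.244
Longest matching prefix is /18 -> next hop EDGE2.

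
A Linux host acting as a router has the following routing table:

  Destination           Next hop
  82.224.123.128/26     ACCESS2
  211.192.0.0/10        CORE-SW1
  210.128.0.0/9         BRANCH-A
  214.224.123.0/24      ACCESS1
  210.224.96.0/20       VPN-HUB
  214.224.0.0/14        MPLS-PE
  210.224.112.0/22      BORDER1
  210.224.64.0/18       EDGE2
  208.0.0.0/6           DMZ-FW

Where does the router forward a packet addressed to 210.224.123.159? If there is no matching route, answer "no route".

Routes whose prefix contains 210.224.123.159:
  208.0.0.0/6 (208.0.0.0 - 211.255.255.255) -> DMZ-FW
  210.128.0.0/9 (210.128.0.0 - 210.255.255.255) -> BRANCH-A
  210.224.64.0/18 (210.224.64.0 - 210.224.127.255) -> EDGE2
More-specific entries that do NOT match:
  82.224.123.128/26 (82.224.123.128 - 82.224.123.191) does not contain 210.224.123.159
  214.224.123.0/24 (214.224.123.0 - 214.224.123.255) does not contain 210.224.123.159
  210.224.112.0/22 (210.224.112.0 - 210.224.115.255) does not contain 210.224.123.159
  210.224.96.0/20 (210.224.96.0 - 210.224.111.255) does not contain 210.224.123.159
Longest matching prefix is /18 -> next hop EDGE2.

EDGE2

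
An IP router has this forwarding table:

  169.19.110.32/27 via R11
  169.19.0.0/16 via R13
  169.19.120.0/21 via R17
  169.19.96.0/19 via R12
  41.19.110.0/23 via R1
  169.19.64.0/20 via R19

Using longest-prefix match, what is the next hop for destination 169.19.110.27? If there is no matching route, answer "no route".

Routes whose prefix contains 169.19.110.27:
  169.19.0.0/16 (169.19.0.0 - 169.19.255.255) -> R13
  169.19.96.0/19 (169.19.96.0 - 169.19.127.255) -> R12
More-specific entries that do NOT match:
  169.19.110.32/27 (169.19.110.32 - 169.19.110.63) does not contain 169.19.110.27
  41.19.110.0/23 (41.19.110.0 - 41.19.111.255) does not contain 169.19.110.27
  169.19.120.0/21 (169.19.120.0 - 169.19.127.255) does not contain 169.19.110.27
  169.19.64.0/20 (169.19.64.0 - 169.19.79.255) does not contain 169.19.110.27
Longest matching prefix is /19 -> next hop R12.

R12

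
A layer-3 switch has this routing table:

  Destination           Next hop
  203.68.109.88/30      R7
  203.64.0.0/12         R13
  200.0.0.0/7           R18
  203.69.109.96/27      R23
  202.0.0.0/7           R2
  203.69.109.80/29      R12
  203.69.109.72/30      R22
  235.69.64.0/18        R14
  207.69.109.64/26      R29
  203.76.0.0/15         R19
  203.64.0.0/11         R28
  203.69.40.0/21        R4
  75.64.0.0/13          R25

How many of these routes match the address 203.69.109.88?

Prefixes containing 203.69.109.88:
  202.0.0.0/7 (202.0.0.0 - 203.255.255.255)
  203.64.0.0/11 (203.64.0.0 - 203.95.255.255)
  203.64.0.0/12 (203.64.0.0 - 203.79.255.255)
Total matching entries: 3.

3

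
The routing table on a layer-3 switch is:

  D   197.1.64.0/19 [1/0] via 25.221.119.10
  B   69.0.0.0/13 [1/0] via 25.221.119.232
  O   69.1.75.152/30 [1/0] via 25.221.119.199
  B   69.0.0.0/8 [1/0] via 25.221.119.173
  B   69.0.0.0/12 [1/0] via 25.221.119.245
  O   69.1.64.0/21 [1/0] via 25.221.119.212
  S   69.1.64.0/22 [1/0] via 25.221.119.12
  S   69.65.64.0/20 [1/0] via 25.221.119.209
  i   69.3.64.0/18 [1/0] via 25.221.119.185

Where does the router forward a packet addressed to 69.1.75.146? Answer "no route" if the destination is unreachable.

25.221.119.232

Routes whose prefix contains 69.1.75.146:
  69.0.0.0/8 (69.0.0.0 - 69.255.255.255) -> 25.221.119.173
  69.0.0.0/12 (69.0.0.0 - 69.15.255.255) -> 25.221.119.245
  69.0.0.0/13 (69.0.0.0 - 69.7.255.255) -> 25.221.119.232
More-specific entries that do NOT match:
  69.1.75.152/30 (69.1.75.152 - 69.1.75.155) does not contain 69.1.75.146
  69.1.64.0/22 (69.1.64.0 - 69.1.67.255) does not contain 69.1.75.146
  69.1.64.0/21 (69.1.64.0 - 69.1.71.255) does not contain 69.1.75.146
  69.65.64.0/20 (69.65.64.0 - 69.65.79.255) does not contain 69.1.75.146
  197.1.64.0/19 (197.1.64.0 - 197.1.95.255) does not contain 69.1.75.146
  69.3.64.0/18 (69.3.64.0 - 69.3.127.255) does not contain 69.1.75.146
Longest matching prefix is /13 -> next hop 25.221.119.232.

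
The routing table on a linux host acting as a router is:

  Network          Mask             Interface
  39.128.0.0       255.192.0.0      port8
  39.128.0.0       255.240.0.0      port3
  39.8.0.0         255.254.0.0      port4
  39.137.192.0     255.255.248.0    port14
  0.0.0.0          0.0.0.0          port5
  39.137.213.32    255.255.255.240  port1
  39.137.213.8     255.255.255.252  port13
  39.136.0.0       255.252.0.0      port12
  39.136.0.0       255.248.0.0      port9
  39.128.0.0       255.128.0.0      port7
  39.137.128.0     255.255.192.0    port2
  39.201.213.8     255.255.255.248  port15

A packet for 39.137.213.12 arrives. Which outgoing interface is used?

Routes whose prefix contains 39.137.213.12:
  0.0.0.0/0 (default, matches everything) -> port5
  39.128.0.0/9 (39.128.0.0 - 39.255.255.255) -> port7
  39.128.0.0/10 (39.128.0.0 - 39.191.255.255) -> port8
  39.128.0.0/12 (39.128.0.0 - 39.143.255.255) -> port3
  39.136.0.0/13 (39.136.0.0 - 39.143.255.255) -> port9
  39.136.0.0/14 (39.136.0.0 - 39.139.255.255) -> port12
More-specific entries that do NOT match:
  39.137.213.8/30 (39.137.213.8 - 39.137.213.11) does not contain 39.137.213.12
  39.201.213.8/29 (39.201.213.8 - 39.201.213.15) does not contain 39.137.213.12
  39.137.213.32/28 (39.137.213.32 - 39.137.213.47) does not contain 39.137.213.12
  39.137.192.0/21 (39.137.192.0 - 39.137.199.255) does not contain 39.137.213.12
  39.137.128.0/18 (39.137.128.0 - 39.137.191.255) does not contain 39.137.213.12
  39.8.0.0/15 (39.8.0.0 - 39.9.255.255) does not contain 39.137.213.12
Longest matching prefix is /14 -> interface port12.

port12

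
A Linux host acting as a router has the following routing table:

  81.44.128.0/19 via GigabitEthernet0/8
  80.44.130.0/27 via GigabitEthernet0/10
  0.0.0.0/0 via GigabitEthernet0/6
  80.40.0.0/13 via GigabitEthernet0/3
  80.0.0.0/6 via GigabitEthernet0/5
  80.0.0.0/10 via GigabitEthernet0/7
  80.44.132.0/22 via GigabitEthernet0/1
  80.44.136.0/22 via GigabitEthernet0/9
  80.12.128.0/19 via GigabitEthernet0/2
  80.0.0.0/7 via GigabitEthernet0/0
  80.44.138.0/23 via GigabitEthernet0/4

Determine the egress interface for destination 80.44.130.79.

Routes whose prefix contains 80.44.130.79:
  0.0.0.0/0 (default, matches everything) -> GigabitEthernet0/6
  80.0.0.0/6 (80.0.0.0 - 83.255.255.255) -> GigabitEthernet0/5
  80.0.0.0/7 (80.0.0.0 - 81.255.255.255) -> GigabitEthernet0/0
  80.0.0.0/10 (80.0.0.0 - 80.63.255.255) -> GigabitEthernet0/7
  80.40.0.0/13 (80.40.0.0 - 80.47.255.255) -> GigabitEthernet0/3
More-specific entries that do NOT match:
  80.44.130.0/27 (80.44.130.0 - 80.44.130.31) does not contain 80.44.130.79
  80.44.138.0/23 (80.44.138.0 - 80.44.139.255) does not contain 80.44.130.79
  80.44.132.0/22 (80.44.132.0 - 80.44.135.255) does not contain 80.44.130.79
  80.44.136.0/22 (80.44.136.0 - 80.44.139.255) does not contain 80.44.130.79
  81.44.128.0/19 (81.44.128.0 - 81.44.159.255) does not contain 80.44.130.79
  80.12.128.0/19 (80.12.128.0 - 80.12.159.255) does not contain 80.44.130.79
Longest matching prefix is /13 -> interface GigabitEthernet0/3.

GigabitEthernet0/3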